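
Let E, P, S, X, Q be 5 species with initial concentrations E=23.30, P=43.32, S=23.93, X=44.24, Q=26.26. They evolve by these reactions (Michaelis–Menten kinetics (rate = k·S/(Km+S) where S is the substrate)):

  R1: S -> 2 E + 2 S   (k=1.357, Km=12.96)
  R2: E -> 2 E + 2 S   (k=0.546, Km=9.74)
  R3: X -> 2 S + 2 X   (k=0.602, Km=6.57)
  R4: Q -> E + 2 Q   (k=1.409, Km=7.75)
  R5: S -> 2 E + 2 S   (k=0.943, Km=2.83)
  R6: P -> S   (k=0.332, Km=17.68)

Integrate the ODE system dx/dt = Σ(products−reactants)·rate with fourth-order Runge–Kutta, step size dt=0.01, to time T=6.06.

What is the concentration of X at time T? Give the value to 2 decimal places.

X at T = 47.43

RK4 with dt=0.01: 606 steps to T=6.06. Trajectory (selected grid times):
t=0.00: E=23.30 P=43.32 S=23.93 X=44.24 Q=26.26
t=0.67: E=26.63 P=43.16 S=26.49 X=44.59 Q=26.99
t=1.35: E=30.08 P=43.00 S=29.12 X=44.95 Q=27.74
t=2.02: E=33.53 P=42.84 S=31.76 X=45.30 Q=28.48
t=2.69: E=37.03 P=42.69 S=34.43 X=45.65 Q=29.22
t=3.37: E=40.63 P=42.53 S=37.17 X=46.01 Q=29.98
t=4.04: E=44.22 P=42.37 S=39.90 X=46.36 Q=30.73
t=4.71: E=47.84 P=42.21 S=42.65 X=46.72 Q=31.49
t=5.39: E=51.55 P=42.05 S=45.46 X=47.08 Q=32.26
t=6.06: E=55.24 P=41.90 S=48.25 X=47.43 Q=33.02
Read off X at T=6.06: 47.43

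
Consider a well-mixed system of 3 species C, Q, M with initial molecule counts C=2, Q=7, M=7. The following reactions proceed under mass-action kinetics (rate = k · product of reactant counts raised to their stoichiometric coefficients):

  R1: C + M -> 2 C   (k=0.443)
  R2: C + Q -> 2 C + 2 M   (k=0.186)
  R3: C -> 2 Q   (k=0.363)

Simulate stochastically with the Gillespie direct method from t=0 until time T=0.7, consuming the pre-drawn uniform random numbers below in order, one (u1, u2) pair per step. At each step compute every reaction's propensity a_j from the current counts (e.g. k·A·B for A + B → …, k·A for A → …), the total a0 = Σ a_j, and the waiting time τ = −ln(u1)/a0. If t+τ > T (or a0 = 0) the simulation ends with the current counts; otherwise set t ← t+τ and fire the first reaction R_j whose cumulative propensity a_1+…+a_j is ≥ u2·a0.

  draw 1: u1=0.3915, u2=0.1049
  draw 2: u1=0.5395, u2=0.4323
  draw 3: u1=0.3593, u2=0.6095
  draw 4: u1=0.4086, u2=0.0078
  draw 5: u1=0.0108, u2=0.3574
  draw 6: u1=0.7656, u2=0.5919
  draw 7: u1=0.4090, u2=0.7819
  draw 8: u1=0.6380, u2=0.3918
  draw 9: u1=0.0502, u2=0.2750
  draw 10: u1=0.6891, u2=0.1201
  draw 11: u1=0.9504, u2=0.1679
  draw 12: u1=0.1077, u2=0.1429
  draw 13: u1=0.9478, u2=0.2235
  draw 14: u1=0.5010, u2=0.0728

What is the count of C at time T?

t=0.000: C=2 Q=7 M=7
Draw 1: a1=6.202, a2=2.604, a3=0.726, a0=9.532; τ=−ln(0.3915)/9.532=0.098 → t=0.098; u2·a0=0.1049·9.532=1.000 ≤ a1=6.202 → R1 fires; C=3 Q=7 M=6
Draw 2: a1=7.974, a2=3.906, a3=1.089, a0=12.969; τ=−ln(0.5395)/12.969=0.048 → t=0.146; u2·a0=0.4323·12.969=5.606 ≤ a1=7.974 → R1 fires; C=4 Q=7 M=5
Draw 3: a1=8.860, a2=5.208, a3=1.452, a0=15.520; τ=−ln(0.3593)/15.520=0.066 → t=0.212; u2·a0=0.6095·15.520=9.459; a1=8.860 < 9.459 ≤ a1+a2=14.068 → R2 fires; C=5 Q=6 M=7
Draw 4: a1=15.505, a2=5.580, a3=1.815, a0=22.900; τ=−ln(0.4086)/22.900=0.039 → t=0.251; u2·a0=0.0078·22.900=0.179 ≤ a1=15.505 → R1 fires; C=6 Q=6 M=6
Draw 5: a1=15.948, a2=6.696, a3=2.178, a0=24.822; τ=−ln(0.0108)/24.822=0.182 → t=0.433; u2·a0=0.3574·24.822=8.871 ≤ a1=15.948 → R1 fires; C=7 Q=6 M=5
Draw 6: a1=15.505, a2=7.812, a3=2.541, a0=25.858; τ=−ln(0.7656)/25.858=0.010 → t=0.444; u2·a0=0.5919·25.858=15.305 ≤ a1=15.505 → R1 fires; C=8 Q=6 M=4
Draw 7: a1=14.176, a2=8.928, a3=2.904, a0=26.008; τ=−ln(0.4090)/26.008=0.034 → t=0.478; u2·a0=0.7819·26.008=20.336; a1=14.176 < 20.336 ≤ a1+a2=23.104 → R2 fires; C=9 Q=5 M=6
Draw 8: a1=23.922, a2=8.370, a3=3.267, a0=35.559; τ=−ln(0.6380)/35.559=0.013 → t=0.491; u2·a0=0.3918·35.559=13.932 ≤ a1=23.922 → R1 fires; C=10 Q=5 M=5
Draw 9: a1=22.150, a2=9.300, a3=3.630, a0=35.080; τ=−ln(0.0502)/35.080=0.085 → t=0.576; u2·a0=0.2750·35.080=9.647 ≤ a1=22.150 → R1 fires; C=11 Q=5 M=4
Draw 10: a1=19.492, a2=10.230, a3=3.993, a0=33.715; τ=−ln(0.6891)/33.715=0.011 → t=0.587; u2·a0=0.1201·33.715=4.049 ≤ a1=19.492 → R1 fires; C=12 Q=5 M=3
Draw 11: a1=15.948, a2=11.160, a3=4.356, a0=31.464; τ=−ln(0.9504)/31.464=0.002 → t=0.589; u2·a0=0.1679·31.464=5.283 ≤ a1=15.948 → R1 fires; C=13 Q=5 M=2
Draw 12: a1=11.518, a2=12.090, a3=4.719, a0=28.327; τ=−ln(0.1077)/28.327=0.079 → t=0.667; u2·a0=0.1429·28.327=4.048 ≤ a1=11.518 → R1 fires; C=14 Q=5 M=1
Draw 13: a1=6.202, a2=13.020, a3=5.082, a0=24.304; τ=−ln(0.9478)/24.304=0.002 → t=0.670; u2·a0=0.2235·24.304=5.432 ≤ a1=6.202 → R1 fires; C=15 Q=5 M=0
Draw 14: a1=0.000, a2=13.950, a3=5.445, a0=19.395; τ=−ln(0.5010)/19.395=0.036 → t=0.705 > T=0.7: stop.
Read off C at T=0.7: 15

C at T = 15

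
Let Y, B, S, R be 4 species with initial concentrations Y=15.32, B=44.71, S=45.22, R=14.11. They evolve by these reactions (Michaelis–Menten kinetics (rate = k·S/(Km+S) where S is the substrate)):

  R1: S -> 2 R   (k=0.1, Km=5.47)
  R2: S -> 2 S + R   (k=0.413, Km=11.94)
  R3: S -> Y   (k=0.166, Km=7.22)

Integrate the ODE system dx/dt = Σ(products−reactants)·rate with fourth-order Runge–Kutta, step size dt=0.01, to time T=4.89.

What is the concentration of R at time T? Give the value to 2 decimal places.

R at T = 16.58

RK4 with dt=0.01: 489 steps to T=4.89. Trajectory (selected grid times):
t=0.00: Y=15.32 B=44.71 S=45.22 R=14.11
t=0.54: Y=15.40 B=44.71 S=45.27 R=14.38
t=1.09: Y=15.48 B=44.71 S=45.32 R=14.66
t=1.63: Y=15.55 B=44.71 S=45.37 R=14.93
t=2.17: Y=15.63 B=44.71 S=45.42 R=15.21
t=2.72: Y=15.71 B=44.71 S=45.48 R=15.48
t=3.26: Y=15.79 B=44.71 S=45.53 R=15.76
t=3.80: Y=15.86 B=44.71 S=45.58 R=16.03
t=4.35: Y=15.94 B=44.71 S=45.63 R=16.31
t=4.89: Y=16.02 B=44.71 S=45.68 R=16.58
Read off R at T=4.89: 16.58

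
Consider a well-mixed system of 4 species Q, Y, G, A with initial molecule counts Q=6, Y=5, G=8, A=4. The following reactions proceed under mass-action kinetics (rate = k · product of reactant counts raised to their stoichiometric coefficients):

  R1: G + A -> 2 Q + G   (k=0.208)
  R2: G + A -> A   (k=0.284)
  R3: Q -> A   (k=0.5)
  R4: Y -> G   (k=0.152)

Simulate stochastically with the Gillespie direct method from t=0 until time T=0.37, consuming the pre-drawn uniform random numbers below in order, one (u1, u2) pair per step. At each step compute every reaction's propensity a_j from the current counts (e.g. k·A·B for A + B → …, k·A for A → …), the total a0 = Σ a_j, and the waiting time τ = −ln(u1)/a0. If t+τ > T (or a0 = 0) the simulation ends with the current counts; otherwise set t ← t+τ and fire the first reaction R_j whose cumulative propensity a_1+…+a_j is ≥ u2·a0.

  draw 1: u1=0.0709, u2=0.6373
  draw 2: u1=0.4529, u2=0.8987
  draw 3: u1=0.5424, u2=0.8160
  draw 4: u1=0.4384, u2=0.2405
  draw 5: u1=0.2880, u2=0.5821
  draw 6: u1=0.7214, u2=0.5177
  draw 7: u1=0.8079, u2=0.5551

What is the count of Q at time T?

Q at T = 7

t=0.000: Q=6 Y=5 G=8 A=4
Draw 1: a1=6.656, a2=9.088, a3=3.000, a4=0.760, a0=19.504; τ=−ln(0.0709)/19.504=0.136 → t=0.136; u2·a0=0.6373·19.504=12.430; a1=6.656 < 12.430 ≤ a1+a2=15.744 → R2 fires; Q=6 Y=5 G=7 A=4
Draw 2: a1=5.824, a2=7.952, a3=3.000, a4=0.760, a0=17.536; τ=−ln(0.4529)/17.536=0.045 → t=0.181; u2·a0=0.8987·17.536=15.760; a1+a2=13.776 < 15.760 ≤ a1+…+a3=16.776 → R3 fires; Q=5 Y=5 G=7 A=5
Draw 3: a1=7.280, a2=9.940, a3=2.500, a4=0.760, a0=20.480; τ=−ln(0.5424)/20.480=0.030 → t=0.211; u2·a0=0.8160·20.480=16.712; a1=7.280 < 16.712 ≤ a1+a2=17.220 → R2 fires; Q=5 Y=5 G=6 A=5
Draw 4: a1=6.240, a2=8.520, a3=2.500, a4=0.760, a0=18.020; τ=−ln(0.4384)/18.020=0.046 → t=0.256; u2·a0=0.2405·18.020=4.334 ≤ a1=6.240 → R1 fires; Q=7 Y=5 G=6 A=4
Draw 5: a1=4.992, a2=6.816, a3=3.500, a4=0.760, a0=16.068; τ=−ln(0.2880)/16.068=0.077 → t=0.334; u2·a0=0.5821·16.068=9.353; a1=4.992 < 9.353 ≤ a1+a2=11.808 → R2 fires; Q=7 Y=5 G=5 A=4
Draw 6: a1=4.160, a2=5.680, a3=3.500, a4=0.760, a0=14.100; τ=−ln(0.7214)/14.100=0.023 → t=0.357; u2·a0=0.5177·14.100=7.300; a1=4.160 < 7.300 ≤ a1+a2=9.840 → R2 fires; Q=7 Y=5 G=4 A=4
Draw 7: a1=3.328, a2=4.544, a3=3.500, a4=0.760, a0=12.132; τ=−ln(0.8079)/12.132=0.018 → t=0.375 > T=0.37: stop.
Read off Q at T=0.37: 7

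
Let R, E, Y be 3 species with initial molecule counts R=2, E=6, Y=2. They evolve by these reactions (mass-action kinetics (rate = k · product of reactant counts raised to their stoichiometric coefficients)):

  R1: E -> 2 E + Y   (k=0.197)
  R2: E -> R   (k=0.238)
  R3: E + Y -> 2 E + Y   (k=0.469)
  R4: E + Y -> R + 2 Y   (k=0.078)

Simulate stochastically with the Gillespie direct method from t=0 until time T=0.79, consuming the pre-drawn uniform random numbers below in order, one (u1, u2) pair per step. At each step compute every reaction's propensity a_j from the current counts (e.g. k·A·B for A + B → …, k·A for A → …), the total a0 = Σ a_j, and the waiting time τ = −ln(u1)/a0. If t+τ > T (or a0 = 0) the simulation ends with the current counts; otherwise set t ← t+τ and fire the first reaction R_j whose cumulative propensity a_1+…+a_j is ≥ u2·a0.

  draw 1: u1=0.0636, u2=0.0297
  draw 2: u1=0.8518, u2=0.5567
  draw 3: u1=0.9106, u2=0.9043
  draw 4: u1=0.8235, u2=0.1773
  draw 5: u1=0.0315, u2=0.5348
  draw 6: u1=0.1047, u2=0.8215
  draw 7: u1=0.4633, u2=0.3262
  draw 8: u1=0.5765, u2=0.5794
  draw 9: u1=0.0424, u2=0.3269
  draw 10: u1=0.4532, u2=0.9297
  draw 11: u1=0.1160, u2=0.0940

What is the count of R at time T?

t=0.000: R=2 E=6 Y=2
Draw 1: a1=1.182, a2=1.428, a3=5.628, a4=0.936, a0=9.174; τ=−ln(0.0636)/9.174=0.300 → t=0.300; u2·a0=0.0297·9.174=0.272 ≤ a1=1.182 → R1 fires; R=2 E=7 Y=3
Draw 2: a1=1.379, a2=1.666, a3=9.849, a4=1.638, a0=14.532; τ=−ln(0.8518)/14.532=0.011 → t=0.311; u2·a0=0.5567·14.532=8.090; a1+a2=3.045 < 8.090 ≤ a1+…+a3=12.894 → R3 fires; R=2 E=8 Y=3
Draw 3: a1=1.576, a2=1.904, a3=11.256, a4=1.872, a0=16.608; τ=−ln(0.9106)/16.608=0.006 → t=0.317; u2·a0=0.9043·16.608=15.019; a1+…+a3=14.736 < 15.019 ≤ a1+…+a4=16.608 → R4 fires; R=3 E=7 Y=4
Draw 4: a1=1.379, a2=1.666, a3=13.132, a4=2.184, a0=18.361; τ=−ln(0.8235)/18.361=0.011 → t=0.328; u2·a0=0.1773·18.361=3.255; a1+a2=3.045 < 3.255 ≤ a1+…+a3=16.177 → R3 fires; R=3 E=8 Y=4
Draw 5: a1=1.576, a2=1.904, a3=15.008, a4=2.496, a0=20.984; τ=−ln(0.0315)/20.984=0.165 → t=0.492; u2·a0=0.5348·20.984=11.222; a1+a2=3.480 < 11.222 ≤ a1+…+a3=18.488 → R3 fires; R=3 E=9 Y=4
Draw 6: a1=1.773, a2=2.142, a3=16.884, a4=2.808, a0=23.607; τ=−ln(0.1047)/23.607=0.096 → t=0.588; u2·a0=0.8215·23.607=19.393; a1+a2=3.915 < 19.393 ≤ a1+…+a3=20.799 → R3 fires; R=3 E=10 Y=4
Draw 7: a1=1.970, a2=2.380, a3=18.760, a4=3.120, a0=26.230; τ=−ln(0.4633)/26.230=0.029 → t=0.617; u2·a0=0.3262·26.230=8.556; a1+a2=4.350 < 8.556 ≤ a1+…+a3=23.110 → R3 fires; R=3 E=11 Y=4
Draw 8: a1=2.167, a2=2.618, a3=20.636, a4=3.432, a0=28.853; τ=−ln(0.5765)/28.853=0.019 → t=0.636; u2·a0=0.5794·28.853=16.717; a1+a2=4.785 < 16.717 ≤ a1+…+a3=25.421 → R3 fires; R=3 E=12 Y=4
Draw 9: a1=2.364, a2=2.856, a3=22.512, a4=3.744, a0=31.476; τ=−ln(0.0424)/31.476=0.100 → t=0.737; u2·a0=0.3269·31.476=10.290; a1+a2=5.220 < 10.290 ≤ a1+…+a3=27.732 → R3 fires; R=3 E=13 Y=4
Draw 10: a1=2.561, a2=3.094, a3=24.388, a4=4.056, a0=34.099; τ=−ln(0.4532)/34.099=0.023 → t=0.760; u2·a0=0.9297·34.099=31.702; a1+…+a3=30.043 < 31.702 ≤ a1+…+a4=34.099 → R4 fires; R=4 E=12 Y=5
Draw 11: a1=2.364, a2=2.856, a3=28.140, a4=4.680, a0=38.040; τ=−ln(0.1160)/38.040=0.057 → t=0.817 > T=0.79: stop.
Read off R at T=0.79: 4

R at T = 4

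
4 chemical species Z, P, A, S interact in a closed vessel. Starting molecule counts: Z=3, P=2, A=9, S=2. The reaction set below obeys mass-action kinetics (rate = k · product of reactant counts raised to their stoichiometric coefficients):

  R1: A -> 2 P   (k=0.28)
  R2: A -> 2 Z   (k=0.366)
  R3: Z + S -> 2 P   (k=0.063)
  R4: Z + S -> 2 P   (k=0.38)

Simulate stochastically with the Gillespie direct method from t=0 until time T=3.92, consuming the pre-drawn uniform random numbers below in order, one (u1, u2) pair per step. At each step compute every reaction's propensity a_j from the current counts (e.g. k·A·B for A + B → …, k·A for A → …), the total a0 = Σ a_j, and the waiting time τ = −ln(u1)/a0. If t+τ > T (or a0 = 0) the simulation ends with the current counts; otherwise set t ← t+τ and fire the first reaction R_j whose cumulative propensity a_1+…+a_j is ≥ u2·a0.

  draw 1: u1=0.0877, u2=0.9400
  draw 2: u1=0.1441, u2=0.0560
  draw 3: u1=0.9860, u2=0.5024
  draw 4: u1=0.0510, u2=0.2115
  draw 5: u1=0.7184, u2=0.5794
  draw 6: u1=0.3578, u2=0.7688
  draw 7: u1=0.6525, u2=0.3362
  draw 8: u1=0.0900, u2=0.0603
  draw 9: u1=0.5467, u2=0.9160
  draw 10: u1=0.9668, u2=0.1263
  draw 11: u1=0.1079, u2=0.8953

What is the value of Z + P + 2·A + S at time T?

Value at T = 25

Check how each reaction changes W = Z + P + 2·A + S (weight of products minus weight of reactants):
R1: A -> 2 P: (1·2) − (2·1) = 2 − 2 = 0
R2: A -> 2 Z: (1·2) − (2·1) = 2 − 2 = 0
R3: Z + S -> 2 P: (1·2) − (1·1 + 1·1) = 2 − 2 = 0
R4: Z + S -> 2 P: (1·2) − (1·1 + 1·1) = 2 − 2 = 0
Every reaction leaves W unchanged, so W is conserved and no simulation is needed: W(T) = W(0) = 3 + 2 + 2·9 + 2 = 25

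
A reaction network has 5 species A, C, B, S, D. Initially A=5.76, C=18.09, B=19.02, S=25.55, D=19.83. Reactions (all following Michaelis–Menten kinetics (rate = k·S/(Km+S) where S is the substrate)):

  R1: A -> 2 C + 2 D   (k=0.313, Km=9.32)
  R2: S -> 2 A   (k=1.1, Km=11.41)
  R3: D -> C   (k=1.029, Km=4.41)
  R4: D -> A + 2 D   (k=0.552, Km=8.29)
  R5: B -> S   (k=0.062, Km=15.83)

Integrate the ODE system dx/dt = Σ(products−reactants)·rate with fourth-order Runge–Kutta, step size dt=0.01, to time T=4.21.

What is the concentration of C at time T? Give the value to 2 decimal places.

C at T = 22.93

RK4 with dt=0.01: 421 steps to T=4.21. Trajectory (selected grid times):
t=0.00: A=5.76 C=18.09 B=19.02 S=25.55 D=19.83
t=0.47: A=6.60 C=18.60 B=19.00 S=25.21 D=19.73
t=0.94: A=7.43 C=19.12 B=18.99 S=24.87 D=19.65
t=1.40: A=8.23 C=19.64 B=18.97 S=24.54 D=19.57
t=1.87: A=9.05 C=20.18 B=18.96 S=24.20 D=19.50
t=2.34: A=9.86 C=20.72 B=18.94 S=23.87 D=19.44
t=2.81: A=10.66 C=21.27 B=18.93 S=23.54 D=19.38
t=3.27: A=11.44 C=21.81 B=18.91 S=23.21 D=19.33
t=3.74: A=12.23 C=22.37 B=18.89 S=22.88 D=19.28
t=4.21: A=13.02 C=22.93 B=18.88 S=22.55 D=19.24
Read off C at T=4.21: 22.93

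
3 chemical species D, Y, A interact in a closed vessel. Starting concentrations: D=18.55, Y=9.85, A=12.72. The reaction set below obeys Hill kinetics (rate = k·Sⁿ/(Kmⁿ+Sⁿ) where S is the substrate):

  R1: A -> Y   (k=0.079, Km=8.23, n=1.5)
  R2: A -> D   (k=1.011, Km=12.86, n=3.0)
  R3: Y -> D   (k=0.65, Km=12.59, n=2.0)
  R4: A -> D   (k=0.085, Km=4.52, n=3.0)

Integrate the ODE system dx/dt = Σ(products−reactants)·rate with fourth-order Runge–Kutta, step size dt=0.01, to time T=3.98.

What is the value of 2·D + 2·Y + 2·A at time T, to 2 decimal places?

Value at T = 82.24

Check how each reaction changes W = 2·D + 2·Y + 2·A (weight of products minus weight of reactants):
R1: A -> Y: (2·1) − (2·1) = 2 − 2 = 0
R2: A -> D: (2·1) − (2·1) = 2 − 2 = 0
R3: Y -> D: (2·1) − (2·1) = 2 − 2 = 0
R4: A -> D: (2·1) − (2·1) = 2 − 2 = 0
Every reaction leaves W unchanged, so W is conserved and no simulation is needed: W(T) = W(0) = 2·18.55 + 2·9.85 + 2·12.72 = 82.24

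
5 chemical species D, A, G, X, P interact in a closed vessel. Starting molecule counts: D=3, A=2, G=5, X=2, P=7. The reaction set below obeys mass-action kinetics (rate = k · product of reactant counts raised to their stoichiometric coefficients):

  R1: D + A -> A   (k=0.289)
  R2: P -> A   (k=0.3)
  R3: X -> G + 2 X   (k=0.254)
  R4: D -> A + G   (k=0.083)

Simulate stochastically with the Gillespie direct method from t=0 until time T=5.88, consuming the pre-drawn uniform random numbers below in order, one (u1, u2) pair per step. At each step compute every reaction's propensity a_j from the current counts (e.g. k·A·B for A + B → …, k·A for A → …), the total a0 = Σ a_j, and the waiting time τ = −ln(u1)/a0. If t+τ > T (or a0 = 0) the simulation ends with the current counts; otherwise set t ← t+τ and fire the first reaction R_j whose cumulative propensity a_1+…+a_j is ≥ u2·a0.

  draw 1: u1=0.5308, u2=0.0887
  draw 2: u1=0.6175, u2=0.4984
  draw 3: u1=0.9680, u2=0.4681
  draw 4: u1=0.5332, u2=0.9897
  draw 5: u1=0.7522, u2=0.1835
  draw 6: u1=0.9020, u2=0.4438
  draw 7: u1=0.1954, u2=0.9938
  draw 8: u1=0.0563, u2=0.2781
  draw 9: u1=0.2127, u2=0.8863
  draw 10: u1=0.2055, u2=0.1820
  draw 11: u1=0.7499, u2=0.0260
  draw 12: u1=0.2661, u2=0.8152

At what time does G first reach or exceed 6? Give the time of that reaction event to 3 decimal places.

Threshold first reached at t = 0.409

t=0.000: D=3 A=2 G=5 X=2 P=7
Draw 1: a1=1.734, a2=2.100, a3=0.508, a4=0.249, a0=4.591; τ=−ln(0.5308)/4.591=0.138 → t=0.138; u2·a0=0.0887·4.591=0.407 ≤ a1=1.734 → R1 fires; D=2 A=2 G=5 X=2 P=7
Draw 2: a1=1.156, a2=2.100, a3=0.508, a4=0.166, a0=3.930; τ=−ln(0.6175)/3.930=0.123 → t=0.261; u2·a0=0.4984·3.930=1.959; a1=1.156 < 1.959 ≤ a1+a2=3.256 → R2 fires; D=2 A=3 G=5 X=2 P=6
Draw 3: a1=1.734, a2=1.800, a3=0.508, a4=0.166, a0=4.208; τ=−ln(0.9680)/4.208=0.008 → t=0.268; u2·a0=0.4681·4.208=1.970; a1=1.734 < 1.970 ≤ a1+a2=3.534 → R2 fires; D=2 A=4 G=5 X=2 P=5
Draw 4: a1=2.312, a2=1.500, a3=0.508, a4=0.166, a0=4.486; τ=−ln(0.5332)/4.486=0.140 → t=0.409; u2·a0=0.9897·4.486=4.440; a1+…+a3=4.320 < 4.440 ≤ a1+…+a4=4.486 → R4 fires; D=1 A=5 G=6 X=2 P=5
Draw 5: a1=1.445, a2=1.500, a3=0.508, a4=0.083, a0=3.536; τ=−ln(0.7522)/3.536=0.081 → t=0.489; u2·a0=0.1835·3.536=0.649 ≤ a1=1.445 → R1 fires; D=0 A=5 G=6 X=2 P=5
Draw 6: a1=0.000, a2=1.500, a3=0.508, a4=0.000, a0=2.008; τ=−ln(0.9020)/2.008=0.051 → t=0.540; u2·a0=0.4438·2.008=0.891; a1=0.000 < 0.891 ≤ a1+a2=1.500 → R2 fires; D=0 A=6 G=6 X=2 P=4
Draw 7: a1=0.000, a2=1.200, a3=0.508, a4=0.000, a0=1.708; τ=−ln(0.1954)/1.708=0.956 → t=1.496; u2·a0=0.9938·1.708=1.697; a1+a2=1.200 < 1.697 ≤ a1+…+a3=1.708 → R3 fires; D=0 A=6 G=7 X=3 P=4
Draw 8: a1=0.000, a2=1.200, a3=0.762, a4=0.000, a0=1.962; τ=−ln(0.0563)/1.962=1.466 → t=2.963; u2·a0=0.2781·1.962=0.546; a1=0.000 < 0.546 ≤ a1+a2=1.200 → R2 fires; D=0 A=7 G=7 X=3 P=3
Draw 9: a1=0.000, a2=0.900, a3=0.762, a4=0.000, a0=1.662; τ=−ln(0.2127)/1.662=0.931 → t=3.894; u2·a0=0.8863·1.662=1.473; a1+a2=0.900 < 1.473 ≤ a1+…+a3=1.662 → R3 fires; D=0 A=7 G=8 X=4 P=3
Draw 10: a1=0.000, a2=0.900, a3=1.016, a4=0.000, a0=1.916; τ=−ln(0.2055)/1.916=0.826 → t=4.720; u2·a0=0.1820·1.916=0.349; a1=0.000 < 0.349 ≤ a1+a2=0.900 → R2 fires; D=0 A=8 G=8 X=4 P=2
Draw 11: a1=0.000, a2=0.600, a3=1.016, a4=0.000, a0=1.616; τ=−ln(0.7499)/1.616=0.178 → t=4.898; u2·a0=0.0260·1.616=0.042; a1=0.000 < 0.042 ≤ a1+a2=0.600 → R2 fires; D=0 A=9 G=8 X=4 P=1
Draw 12: a1=0.000, a2=0.300, a3=1.016, a4=0.000, a0=1.316; τ=−ln(0.2661)/1.316=1.006 → t=5.904 > T=5.88: stop.
G first becomes ≥ 6 when it reaches 6 at the event at t=0.409.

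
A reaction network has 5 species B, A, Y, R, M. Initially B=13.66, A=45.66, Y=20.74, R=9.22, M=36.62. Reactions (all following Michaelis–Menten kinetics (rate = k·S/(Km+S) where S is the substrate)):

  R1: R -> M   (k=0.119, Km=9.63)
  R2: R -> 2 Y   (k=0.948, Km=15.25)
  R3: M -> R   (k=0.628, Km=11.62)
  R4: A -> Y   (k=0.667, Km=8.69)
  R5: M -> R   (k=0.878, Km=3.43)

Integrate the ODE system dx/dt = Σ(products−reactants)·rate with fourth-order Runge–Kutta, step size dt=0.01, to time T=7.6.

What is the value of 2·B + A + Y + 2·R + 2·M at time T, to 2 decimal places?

Value at T = 185.40

Check how each reaction changes W = 2·B + A + Y + 2·R + 2·M (weight of products minus weight of reactants):
R1: R -> M: (2·1) − (2·1) = 2 − 2 = 0
R2: R -> 2 Y: (1·2) − (2·1) = 2 − 2 = 0
R3: M -> R: (2·1) − (2·1) = 2 − 2 = 0
R4: A -> Y: (1·1) − (1·1) = 1 − 1 = 0
R5: M -> R: (2·1) − (2·1) = 2 − 2 = 0
Every reaction leaves W unchanged, so W is conserved and no simulation is needed: W(T) = W(0) = 2·13.66 + 45.66 + 20.74 + 2·9.22 + 2·36.62 = 185.40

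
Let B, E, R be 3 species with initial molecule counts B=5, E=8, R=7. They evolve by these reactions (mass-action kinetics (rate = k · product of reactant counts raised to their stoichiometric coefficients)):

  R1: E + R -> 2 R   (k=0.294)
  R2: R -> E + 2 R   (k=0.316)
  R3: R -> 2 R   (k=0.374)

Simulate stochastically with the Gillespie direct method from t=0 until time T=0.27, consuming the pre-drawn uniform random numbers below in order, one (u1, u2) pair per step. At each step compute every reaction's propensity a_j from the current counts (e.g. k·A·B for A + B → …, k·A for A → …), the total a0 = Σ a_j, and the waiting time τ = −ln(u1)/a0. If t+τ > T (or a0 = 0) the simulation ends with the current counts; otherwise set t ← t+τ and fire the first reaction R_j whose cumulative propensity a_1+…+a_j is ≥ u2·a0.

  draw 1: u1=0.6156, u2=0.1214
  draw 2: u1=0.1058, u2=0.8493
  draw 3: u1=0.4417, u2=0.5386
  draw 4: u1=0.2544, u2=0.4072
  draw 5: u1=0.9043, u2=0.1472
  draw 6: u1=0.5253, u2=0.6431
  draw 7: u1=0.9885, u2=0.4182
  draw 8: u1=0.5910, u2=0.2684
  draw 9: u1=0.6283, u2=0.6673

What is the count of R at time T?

R at T = 15

t=0.000: B=5 E=8 R=7
Draw 1: a1=16.464, a2=2.212, a3=2.618, a0=21.294; τ=−ln(0.6156)/21.294=0.023 → t=0.023; u2·a0=0.1214·21.294=2.585 ≤ a1=16.464 → R1 fires; B=5 E=7 R=8
Draw 2: a1=16.464, a2=2.528, a3=2.992, a0=21.984; τ=−ln(0.1058)/21.984=0.102 → t=0.125; u2·a0=0.8493·21.984=18.671; a1=16.464 < 18.671 ≤ a1+a2=18.992 → R2 fires; B=5 E=8 R=9
Draw 3: a1=21.168, a2=2.844, a3=3.366, a0=27.378; τ=−ln(0.4417)/27.378=0.030 → t=0.155; u2·a0=0.5386·27.378=14.746 ≤ a1=21.168 → R1 fires; B=5 E=7 R=10
Draw 4: a1=20.580, a2=3.160, a3=3.740, a0=27.480; τ=−ln(0.2544)/27.480=0.050 → t=0.205; u2·a0=0.4072·27.480=11.190 ≤ a1=20.580 → R1 fires; B=5 E=6 R=11
Draw 5: a1=19.404, a2=3.476, a3=4.114, a0=26.994; τ=−ln(0.9043)/26.994=0.004 → t=0.208; u2·a0=0.1472·26.994=3.974 ≤ a1=19.404 → R1 fires; B=5 E=5 R=12
Draw 6: a1=17.640, a2=3.792, a3=4.488, a0=25.920; τ=−ln(0.5253)/25.920=0.025 → t=0.233; u2·a0=0.6431·25.920=16.669 ≤ a1=17.640 → R1 fires; B=5 E=4 R=13
Draw 7: a1=15.288, a2=4.108, a3=4.862, a0=24.258; τ=−ln(0.9885)/24.258=0.000 → t=0.234; u2·a0=0.4182·24.258=10.145 ≤ a1=15.288 → R1 fires; B=5 E=3 R=14
Draw 8: a1=12.348, a2=4.424, a3=5.236, a0=22.008; τ=−ln(0.5910)/22.008=0.024 → t=0.258; u2·a0=0.2684·22.008=5.907 ≤ a1=12.348 → R1 fires; B=5 E=2 R=15
Draw 9: a1=8.820, a2=4.740, a3=5.610, a0=19.170; τ=−ln(0.6283)/19.170=0.024 → t=0.282 > T=0.27: stop.
Read off R at T=0.27: 15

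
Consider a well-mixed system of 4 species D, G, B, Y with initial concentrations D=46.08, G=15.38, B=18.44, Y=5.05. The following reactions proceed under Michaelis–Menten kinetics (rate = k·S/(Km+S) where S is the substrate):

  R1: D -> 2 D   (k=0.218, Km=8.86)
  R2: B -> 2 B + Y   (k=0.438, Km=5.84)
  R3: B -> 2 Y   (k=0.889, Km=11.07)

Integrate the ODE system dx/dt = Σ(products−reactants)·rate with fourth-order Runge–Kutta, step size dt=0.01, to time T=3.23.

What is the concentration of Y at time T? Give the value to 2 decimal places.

Y at T = 9.68

RK4 with dt=0.01: 323 steps to T=3.23. Trajectory (selected grid times):
t=0.00: D=46.08 G=15.38 B=18.44 Y=5.05
t=0.36: D=46.15 G=15.38 B=18.36 Y=5.57
t=0.72: D=46.21 G=15.38 B=18.28 Y=6.09
t=1.08: D=46.28 G=15.38 B=18.20 Y=6.61
t=1.44: D=46.34 G=15.38 B=18.12 Y=7.12
t=1.79: D=46.41 G=15.38 B=18.04 Y=7.62
t=2.15: D=46.47 G=15.38 B=17.96 Y=8.14
t=2.51: D=46.54 G=15.38 B=17.89 Y=8.65
t=2.87: D=46.61 G=15.38 B=17.81 Y=9.17
t=3.23: D=46.67 G=15.38 B=17.73 Y=9.68
Read off Y at T=3.23: 9.68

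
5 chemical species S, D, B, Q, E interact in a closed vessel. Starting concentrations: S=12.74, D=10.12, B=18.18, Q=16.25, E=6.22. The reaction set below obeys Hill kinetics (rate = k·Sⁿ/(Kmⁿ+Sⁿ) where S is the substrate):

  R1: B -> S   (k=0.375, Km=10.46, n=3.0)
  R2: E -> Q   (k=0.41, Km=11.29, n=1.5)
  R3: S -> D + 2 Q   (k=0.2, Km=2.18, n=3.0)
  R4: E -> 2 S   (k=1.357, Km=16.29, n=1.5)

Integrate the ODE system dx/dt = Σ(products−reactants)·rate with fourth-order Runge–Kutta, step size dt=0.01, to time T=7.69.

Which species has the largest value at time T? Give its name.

RK4 with dt=0.01: 769 steps to T=7.69. Trajectory (selected grid times):
t=0.00: S=12.74 D=10.12 B=18.18 Q=16.25 E=6.22
t=0.85: S=13.26 D=10.29 B=17.91 Q=16.69 E=5.91
t=1.71: S=13.77 D=10.46 B=17.65 Q=17.12 E=5.61
t=2.56: S=14.24 D=10.63 B=17.38 Q=17.55 E=5.34
t=3.42: S=14.68 D=10.80 B=17.12 Q=17.98 E=5.07
t=4.27: S=15.10 D=10.97 B=16.86 Q=18.39 E=4.83
t=5.13: S=15.51 D=11.14 B=16.60 Q=18.81 E=4.60
t=5.98: S=15.88 D=11.31 B=16.35 Q=19.22 E=4.38
t=6.84: S=16.24 D=11.48 B=16.09 Q=19.63 E=4.18
t=7.69: S=16.58 D=11.65 B=15.84 Q=20.03 E=3.99
At T=7.69: S=16.58 D=11.65 B=15.84 Q=20.03 E=3.99; the largest is Q.

Dominant species at T: Q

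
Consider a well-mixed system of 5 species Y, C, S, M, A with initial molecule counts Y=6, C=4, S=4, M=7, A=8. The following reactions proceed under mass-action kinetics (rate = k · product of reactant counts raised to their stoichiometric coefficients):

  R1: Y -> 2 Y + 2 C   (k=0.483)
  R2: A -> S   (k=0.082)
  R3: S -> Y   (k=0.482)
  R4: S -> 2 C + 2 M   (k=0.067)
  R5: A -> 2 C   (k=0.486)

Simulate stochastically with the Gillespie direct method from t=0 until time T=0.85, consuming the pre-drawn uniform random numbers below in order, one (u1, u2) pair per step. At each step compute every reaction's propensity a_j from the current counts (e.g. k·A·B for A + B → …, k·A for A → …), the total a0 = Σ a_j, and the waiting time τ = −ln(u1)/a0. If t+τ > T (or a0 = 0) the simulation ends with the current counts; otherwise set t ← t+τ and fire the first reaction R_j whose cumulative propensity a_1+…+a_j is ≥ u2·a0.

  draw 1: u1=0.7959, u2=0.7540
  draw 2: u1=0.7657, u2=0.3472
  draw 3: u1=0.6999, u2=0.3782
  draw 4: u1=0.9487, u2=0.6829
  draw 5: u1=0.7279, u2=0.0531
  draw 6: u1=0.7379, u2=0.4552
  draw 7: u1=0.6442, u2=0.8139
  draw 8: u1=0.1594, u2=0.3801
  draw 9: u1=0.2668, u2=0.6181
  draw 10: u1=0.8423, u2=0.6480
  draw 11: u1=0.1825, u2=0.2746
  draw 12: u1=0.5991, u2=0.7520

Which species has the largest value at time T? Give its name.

t=0.000: Y=6 C=4 S=4 M=7 A=8
Draw 1: a1=2.898, a2=0.656, a3=1.928, a4=0.268, a5=3.888, a0=9.638; τ=−ln(0.7959)/9.638=0.024 → t=0.024; u2·a0=0.7540·9.638=7.267; a1+…+a4=5.750 < 7.267 ≤ a1+…+a5=9.638 → R5 fires; Y=6 C=6 S=4 M=7 A=7
Draw 2: a1=2.898, a2=0.574, a3=1.928, a4=0.268, a5=3.402, a0=9.070; τ=−ln(0.7657)/9.070=0.029 → t=0.053; u2·a0=0.3472·9.070=3.149; a1=2.898 < 3.149 ≤ a1+a2=3.472 → R2 fires; Y=6 C=6 S=5 M=7 A=6
Draw 3: a1=2.898, a2=0.492, a3=2.410, a4=0.335, a5=2.916, a0=9.051; τ=−ln(0.6999)/9.051=0.039 → t=0.093; u2·a0=0.3782·9.051=3.423; a1+a2=3.390 < 3.423 ≤ a1+…+a3=5.800 → R3 fires; Y=7 C=6 S=4 M=7 A=6
Draw 4: a1=3.381, a2=0.492, a3=1.928, a4=0.268, a5=2.916, a0=8.985; τ=−ln(0.9487)/8.985=0.006 → t=0.098; u2·a0=0.6829·8.985=6.136; a1+…+a4=6.069 < 6.136 ≤ a1+…+a5=8.985 → R5 fires; Y=7 C=8 S=4 M=7 A=5
Draw 5: a1=3.381, a2=0.410, a3=1.928, a4=0.268, a5=2.430, a0=8.417; τ=−ln(0.7279)/8.417=0.038 → t=0.136; u2·a0=0.0531·8.417=0.447 ≤ a1=3.381 → R1 fires; Y=8 C=10 S=4 M=7 A=5
Draw 6: a1=3.864, a2=0.410, a3=1.928, a4=0.268, a5=2.430, a0=8.900; τ=−ln(0.7379)/8.900=0.034 → t=0.170; u2·a0=0.4552·8.900=4.051; a1=3.864 < 4.051 ≤ a1+a2=4.274 → R2 fires; Y=8 C=10 S=5 M=7 A=4
Draw 7: a1=3.864, a2=0.328, a3=2.410, a4=0.335, a5=1.944, a0=8.881; τ=−ln(0.6442)/8.881=0.050 → t=0.220; u2·a0=0.8139·8.881=7.228; a1+…+a4=6.937 < 7.228 ≤ a1+…+a5=8.881 → R5 fires; Y=8 C=12 S=5 M=7 A=3
Draw 8: a1=3.864, a2=0.246, a3=2.410, a4=0.335, a5=1.458, a0=8.313; τ=−ln(0.1594)/8.313=0.221 → t=0.441; u2·a0=0.3801·8.313=3.160 ≤ a1=3.864 → R1 fires; Y=9 C=14 S=5 M=7 A=3
Draw 9: a1=4.347, a2=0.246, a3=2.410, a4=0.335, a5=1.458, a0=8.796; τ=−ln(0.2668)/8.796=0.150 → t=0.591; u2·a0=0.6181·8.796=5.437; a1+a2=4.593 < 5.437 ≤ a1+…+a3=7.003 → R3 fires; Y=10 C=14 S=4 M=7 A=3
Draw 10: a1=4.830, a2=0.246, a3=1.928, a4=0.268, a5=1.458, a0=8.730; τ=−ln(0.8423)/8.730=0.020 → t=0.611; u2·a0=0.6480·8.730=5.657; a1+a2=5.076 < 5.657 ≤ a1+…+a3=7.004 → R3 fires; Y=11 C=14 S=3 M=7 A=3
Draw 11: a1=5.313, a2=0.246, a3=1.446, a4=0.201, a5=1.458, a0=8.664; τ=−ln(0.1825)/8.664=0.196 → t=0.807; u2·a0=0.2746·8.664=2.379 ≤ a1=5.313 → R1 fires; Y=12 C=16 S=3 M=7 A=3
Draw 12: a1=5.796, a2=0.246, a3=1.446, a4=0.201, a5=1.458, a0=9.147; τ=−ln(0.5991)/9.147=0.056 → t=0.863 > T=0.85: stop.
At T=0.85: Y=12 C=16 S=3 M=7 A=3; the largest is C.

Dominant species at T: C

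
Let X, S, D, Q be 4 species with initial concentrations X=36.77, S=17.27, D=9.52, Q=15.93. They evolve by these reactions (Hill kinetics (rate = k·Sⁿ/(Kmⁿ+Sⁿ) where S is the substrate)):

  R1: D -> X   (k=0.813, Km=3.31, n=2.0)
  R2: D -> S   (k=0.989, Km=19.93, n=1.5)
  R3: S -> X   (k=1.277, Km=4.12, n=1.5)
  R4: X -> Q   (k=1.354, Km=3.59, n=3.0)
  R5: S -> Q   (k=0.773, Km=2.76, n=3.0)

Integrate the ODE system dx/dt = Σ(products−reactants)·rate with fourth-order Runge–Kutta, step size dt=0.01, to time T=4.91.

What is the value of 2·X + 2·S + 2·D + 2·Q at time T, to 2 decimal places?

Check how each reaction changes W = 2·X + 2·S + 2·D + 2·Q (weight of products minus weight of reactants):
R1: D -> X: (2·1) − (2·1) = 2 − 2 = 0
R2: D -> S: (2·1) − (2·1) = 2 − 2 = 0
R3: S -> X: (2·1) − (2·1) = 2 − 2 = 0
R4: X -> Q: (2·1) − (2·1) = 2 − 2 = 0
R5: S -> Q: (2·1) − (2·1) = 2 − 2 = 0
Every reaction leaves W unchanged, so W is conserved and no simulation is needed: W(T) = W(0) = 2·36.77 + 2·17.27 + 2·9.52 + 2·15.93 = 158.98

Value at T = 158.98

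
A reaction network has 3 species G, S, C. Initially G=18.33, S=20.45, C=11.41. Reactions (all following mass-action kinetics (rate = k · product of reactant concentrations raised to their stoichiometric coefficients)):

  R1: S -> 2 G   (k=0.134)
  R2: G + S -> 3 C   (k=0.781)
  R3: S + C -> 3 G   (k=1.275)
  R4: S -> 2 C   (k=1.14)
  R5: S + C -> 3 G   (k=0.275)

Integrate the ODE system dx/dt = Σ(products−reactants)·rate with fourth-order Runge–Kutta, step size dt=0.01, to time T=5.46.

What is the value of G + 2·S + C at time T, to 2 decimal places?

Value at T = 70.64

Check how each reaction changes W = G + 2·S + C (weight of products minus weight of reactants):
R1: S -> 2 G: (1·2) − (2·1) = 2 − 2 = 0
R2: G + S -> 3 C: (1·3) − (1·1 + 2·1) = 3 − 3 = 0
R3: S + C -> 3 G: (1·3) − (2·1 + 1·1) = 3 − 3 = 0
R4: S -> 2 C: (1·2) − (2·1) = 2 − 2 = 0
R5: S + C -> 3 G: (1·3) − (2·1 + 1·1) = 3 − 3 = 0
Every reaction leaves W unchanged, so W is conserved and no simulation is needed: W(T) = W(0) = 18.33 + 2·20.45 + 11.41 = 70.64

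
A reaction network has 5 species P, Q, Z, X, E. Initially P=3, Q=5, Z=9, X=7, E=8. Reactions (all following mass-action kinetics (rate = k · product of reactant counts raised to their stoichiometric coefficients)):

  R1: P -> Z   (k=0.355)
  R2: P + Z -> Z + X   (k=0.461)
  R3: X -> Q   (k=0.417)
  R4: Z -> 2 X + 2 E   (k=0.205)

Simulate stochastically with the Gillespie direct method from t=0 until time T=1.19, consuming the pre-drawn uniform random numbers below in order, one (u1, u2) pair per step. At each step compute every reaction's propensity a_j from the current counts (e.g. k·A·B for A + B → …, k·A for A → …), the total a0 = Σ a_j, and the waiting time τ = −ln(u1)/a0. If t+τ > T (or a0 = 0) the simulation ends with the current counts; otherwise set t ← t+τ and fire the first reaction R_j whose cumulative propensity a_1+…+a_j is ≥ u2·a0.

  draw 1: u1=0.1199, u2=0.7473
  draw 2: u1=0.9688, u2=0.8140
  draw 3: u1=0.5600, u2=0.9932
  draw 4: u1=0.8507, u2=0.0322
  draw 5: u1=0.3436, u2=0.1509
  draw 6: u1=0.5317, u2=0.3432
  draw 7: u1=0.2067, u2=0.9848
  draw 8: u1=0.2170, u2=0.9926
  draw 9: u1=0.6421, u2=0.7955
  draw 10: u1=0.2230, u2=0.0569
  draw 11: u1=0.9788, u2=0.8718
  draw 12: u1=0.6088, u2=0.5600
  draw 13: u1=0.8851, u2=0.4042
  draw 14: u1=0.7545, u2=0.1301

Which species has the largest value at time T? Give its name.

t=0.000: P=3 Q=5 Z=9 X=7 E=8
Draw 1: a1=1.065, a2=12.447, a3=2.919, a4=1.845, a0=18.276; τ=−ln(0.1199)/18.276=0.116 → t=0.116; u2·a0=0.7473·18.276=13.658; a1+a2=13.512 < 13.658 ≤ a1+…+a3=16.431 → R3 fires; P=3 Q=6 Z=9 X=6 E=8
Draw 2: a1=1.065, a2=12.447, a3=2.502, a4=1.845, a0=17.859; τ=−ln(0.9688)/17.859=0.002 → t=0.118; u2·a0=0.8140·17.859=14.537; a1+a2=13.512 < 14.537 ≤ a1+…+a3=16.014 → R3 fires; P=3 Q=7 Z=9 X=5 E=8
Draw 3: a1=1.065, a2=12.447, a3=2.085, a4=1.845, a0=17.442; τ=−ln(0.5600)/17.442=0.033 → t=0.151; u2·a0=0.9932·17.442=17.323; a1+…+a3=15.597 < 17.323 ≤ a1+…+a4=17.442 → R4 fires; P=3 Q=7 Z=8 X=7 E=10
Draw 4: a1=1.065, a2=11.064, a3=2.919, a4=1.640, a0=16.688; τ=−ln(0.8507)/16.688=0.010 → t=0.161; u2·a0=0.0322·16.688=0.537 ≤ a1=1.065 → R1 fires; P=2 Q=7 Z=9 X=7 E=10
Draw 5: a1=0.710, a2=8.298, a3=2.919, a4=1.845, a0=13.772; τ=−ln(0.3436)/13.772=0.078 → t=0.238; u2·a0=0.1509·13.772=2.078; a1=0.710 < 2.078 ≤ a1+a2=9.008 → R2 fires; P=1 Q=7 Z=9 X=8 E=10
Draw 6: a1=0.355, a2=4.149, a3=3.336, a4=1.845, a0=9.685; τ=−ln(0.5317)/9.685=0.065 → t=0.304; u2·a0=0.3432·9.685=3.324; a1=0.355 < 3.324 ≤ a1+a2=4.504 → R2 fires; P=0 Q=7 Z=9 X=9 E=10
Draw 7: a1=0.000, a2=0.000, a3=3.753, a4=1.845, a0=5.598; τ=−ln(0.2067)/5.598=0.282 → t=0.585; u2·a0=0.9848·5.598=5.513; a1+…+a3=3.753 < 5.513 ≤ a1+…+a4=5.598 → R4 fires; P=0 Q=7 Z=8 X=11 E=12
Draw 8: a1=0.000, a2=0.000, a3=4.587, a4=1.640, a0=6.227; τ=−ln(0.2170)/6.227=0.245 → t=0.831; u2·a0=0.9926·6.227=6.181; a1+…+a3=4.587 < 6.181 ≤ a1+…+a4=6.227 → R4 fires; P=0 Q=7 Z=7 X=13 E=14
Draw 9: a1=0.000, a2=0.000, a3=5.421, a4=1.435, a0=6.856; τ=−ln(0.6421)/6.856=0.065 → t=0.895; u2·a0=0.7955·6.856=5.454; a1+…+a3=5.421 < 5.454 ≤ a1+…+a4=6.856 → R4 fires; P=0 Q=7 Z=6 X=15 E=16
Draw 10: a1=0.000, a2=0.000, a3=6.255, a4=1.230, a0=7.485; τ=−ln(0.2230)/7.485=0.200 → t=1.096; u2·a0=0.0569·7.485=0.426; a1+a2=0.000 < 0.426 ≤ a1+…+a3=6.255 → R3 fires; P=0 Q=8 Z=6 X=14 E=16
Draw 11: a1=0.000, a2=0.000, a3=5.838, a4=1.230, a0=7.068; τ=−ln(0.9788)/7.068=0.003 → t=1.099; u2·a0=0.8718·7.068=6.162; a1+…+a3=5.838 < 6.162 ≤ a1+…+a4=7.068 → R4 fires; P=0 Q=8 Z=5 X=16 E=18
Draw 12: a1=0.000, a2=0.000, a3=6.672, a4=1.025, a0=7.697; τ=−ln(0.6088)/7.697=0.064 → t=1.163; u2·a0=0.5600·7.697=4.310; a1+a2=0.000 < 4.310 ≤ a1+…+a3=6.672 → R3 fires; P=0 Q=9 Z=5 X=15 E=18
Draw 13: a1=0.000, a2=0.000, a3=6.255, a4=1.025, a0=7.280; τ=−ln(0.8851)/7.280=0.017 → t=1.180; u2·a0=0.4042·7.280=2.943; a1+a2=0.000 < 2.943 ≤ a1+…+a3=6.255 → R3 fires; P=0 Q=10 Z=5 X=14 E=18
Draw 14: a1=0.000, a2=0.000, a3=5.838, a4=1.025, a0=6.863; τ=−ln(0.7545)/6.863=0.041 → t=1.221 > T=1.19: stop.
At T=1.19: P=0 Q=10 Z=5 X=14 E=18; the largest is E.

Dominant species at T: E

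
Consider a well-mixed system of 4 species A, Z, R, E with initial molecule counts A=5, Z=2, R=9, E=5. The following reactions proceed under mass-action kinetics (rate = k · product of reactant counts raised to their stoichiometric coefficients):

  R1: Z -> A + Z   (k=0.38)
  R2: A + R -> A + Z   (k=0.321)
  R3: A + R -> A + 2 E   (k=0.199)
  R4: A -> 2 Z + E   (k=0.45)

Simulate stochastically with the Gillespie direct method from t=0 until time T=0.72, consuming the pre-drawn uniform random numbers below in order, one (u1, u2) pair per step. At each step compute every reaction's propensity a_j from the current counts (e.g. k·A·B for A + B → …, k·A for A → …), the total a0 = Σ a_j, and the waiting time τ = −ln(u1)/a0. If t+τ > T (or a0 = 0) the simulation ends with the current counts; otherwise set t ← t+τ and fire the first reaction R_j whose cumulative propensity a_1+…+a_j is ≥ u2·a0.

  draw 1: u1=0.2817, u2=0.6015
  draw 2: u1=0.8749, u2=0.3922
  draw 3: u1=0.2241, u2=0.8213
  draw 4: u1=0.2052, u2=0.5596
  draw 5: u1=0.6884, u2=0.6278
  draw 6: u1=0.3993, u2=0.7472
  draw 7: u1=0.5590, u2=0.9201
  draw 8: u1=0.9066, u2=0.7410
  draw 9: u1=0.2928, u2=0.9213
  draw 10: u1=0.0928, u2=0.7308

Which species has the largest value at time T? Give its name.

Dominant species at T: E

t=0.000: A=5 Z=2 R=9 E=5
Draw 1: a1=0.760, a2=14.445, a3=8.955, a4=2.250, a0=26.410; τ=−ln(0.2817)/26.410=0.048 → t=0.048; u2·a0=0.6015·26.410=15.886; a1+a2=15.205 < 15.886 ≤ a1+…+a3=24.160 → R3 fires; A=5 Z=2 R=8 E=7
Draw 2: a1=0.760, a2=12.840, a3=7.960, a4=2.250, a0=23.810; τ=−ln(0.8749)/23.810=0.006 → t=0.054; u2·a0=0.3922·23.810=9.338; a1=0.760 < 9.338 ≤ a1+a2=13.600 → R2 fires; A=5 Z=3 R=7 E=7
Draw 3: a1=1.140, a2=11.235, a3=6.965, a4=2.250, a0=21.590; τ=−ln(0.2241)/21.590=0.069 → t=0.123; u2·a0=0.8213·21.590=17.732; a1+a2=12.375 < 17.732 ≤ a1+…+a3=19.340 → R3 fires; A=5 Z=3 R=6 E=9
Draw 4: a1=1.140, a2=9.630, a3=5.970, a4=2.250, a0=18.990; τ=−ln(0.2052)/18.990=0.083 → t=0.206; u2·a0=0.5596·18.990=10.627; a1=1.140 < 10.627 ≤ a1+a2=10.770 → R2 fires; A=5 Z=4 R=5 E=9
Draw 5: a1=1.520, a2=8.025, a3=4.975, a4=2.250, a0=16.770; τ=−ln(0.6884)/16.770=0.022 → t=0.229; u2·a0=0.6278·16.770=10.528; a1+a2=9.545 < 10.528 ≤ a1+…+a3=14.520 → R3 fires; A=5 Z=4 R=4 E=11
Draw 6: a1=1.520, a2=6.420, a3=3.980, a4=2.250, a0=14.170; τ=−ln(0.3993)/14.170=0.065 → t=0.293; u2·a0=0.7472·14.170=10.588; a1+a2=7.940 < 10.588 ≤ a1+…+a3=11.920 → R3 fires; A=5 Z=4 R=3 E=13
Draw 7: a1=1.520, a2=4.815, a3=2.985, a4=2.250, a0=11.570; τ=−ln(0.5590)/11.570=0.050 → t=0.344; u2·a0=0.9201·11.570=10.646; a1+…+a3=9.320 < 10.646 ≤ a1+…+a4=11.570 → R4 fires; A=4 Z=6 R=3 E=14
Draw 8: a1=2.280, a2=3.852, a3=2.388, a4=1.800, a0=10.320; τ=−ln(0.9066)/10.320=0.010 → t=0.353; u2·a0=0.7410·10.320=7.647; a1+a2=6.132 < 7.647 ≤ a1+…+a3=8.520 → R3 fires; A=4 Z=6 R=2 E=16
Draw 9: a1=2.280, a2=2.568, a3=1.592, a4=1.800, a0=8.240; τ=−ln(0.2928)/8.240=0.149 → t=0.502; u2·a0=0.9213·8.240=7.592; a1+…+a3=6.440 < 7.592 ≤ a1+…+a4=8.240 → R4 fires; A=3 Z=8 R=2 E=17
Draw 10: a1=3.040, a2=1.926, a3=1.194, a4=1.350, a0=7.510; τ=−ln(0.0928)/7.510=0.317 → t=0.819 > T=0.72: stop.
At T=0.72: A=3 Z=8 R=2 E=17; the largest is E.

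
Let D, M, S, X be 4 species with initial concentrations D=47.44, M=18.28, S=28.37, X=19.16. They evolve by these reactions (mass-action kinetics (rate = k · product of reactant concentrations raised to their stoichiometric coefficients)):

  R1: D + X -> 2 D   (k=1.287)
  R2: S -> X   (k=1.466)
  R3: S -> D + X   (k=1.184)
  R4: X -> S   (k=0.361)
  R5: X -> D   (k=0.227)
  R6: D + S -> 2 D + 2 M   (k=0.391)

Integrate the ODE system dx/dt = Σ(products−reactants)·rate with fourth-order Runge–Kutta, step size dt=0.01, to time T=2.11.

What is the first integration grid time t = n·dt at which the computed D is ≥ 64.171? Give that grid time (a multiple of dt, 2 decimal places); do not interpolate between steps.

RK4 with dt=0.01: 211 steps to T=2.11. Trajectory (selected grid times):
t=0.00: D=47.44 M=18.28 S=28.37 X=19.16
t=0.01: D=63.21 M=29.24 S=22.27 X=9.79
t=0.02: D=74.60 M=39.68 S=16.56 X=4.35
t=0.23: D=96.04 M=70.41 S=0.00 X=0.00
t=0.47: D=96.04 M=70.41 S=0.00 X=0.00
t=0.70: D=96.04 M=70.41 S=0.00 X=0.00
t=0.94: D=96.04 M=70.41 S=0.00 X=0.00
t=1.17: D=96.04 M=70.41 S=0.00 X=0.00
t=1.41: D=96.04 M=70.41 S=0.00 X=0.00
t=1.64: D=96.04 M=70.41 S=0.00 X=0.00
t=1.88: D=96.04 M=70.41 S=0.00 X=0.00
t=2.11: D=96.04 M=70.41 S=0.00 X=0.00
D(0.01)=63.213 < 64.171 but D(0.02)=74.595 ≥ 64.171, so the first grid time is t=0.02.

Threshold first reached at t = 0.02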